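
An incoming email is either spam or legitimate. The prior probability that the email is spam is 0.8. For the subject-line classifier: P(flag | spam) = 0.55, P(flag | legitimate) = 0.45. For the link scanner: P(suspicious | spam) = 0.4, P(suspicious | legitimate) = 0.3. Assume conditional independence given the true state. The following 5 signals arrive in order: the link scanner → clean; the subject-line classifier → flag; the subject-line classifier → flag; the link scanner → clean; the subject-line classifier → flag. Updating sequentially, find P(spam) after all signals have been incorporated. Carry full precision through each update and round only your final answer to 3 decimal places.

After the link scanner='clean': P(spam) = 0.6·0.8000 / (0.6·0.8000 + 0.7·0.2000) ≈ 0.7742
After the subject-line classifier='flag': P(spam) = 0.55·0.7742 / (0.55·0.7742 + 0.45·0.2258) ≈ 0.8073
After the subject-line classifier='flag': P(spam) = 0.55·0.8073 / (0.55·0.8073 + 0.45·0.1927) ≈ 0.8366
After the link scanner='clean': P(spam) = 0.6·0.8366 / (0.6·0.8366 + 0.7·0.1634) ≈ 0.8145
After the subject-line classifier='flag': P(spam) = 0.55·0.8145 / (0.55·0.8145 + 0.45·0.1855) ≈ 0.8429

0.843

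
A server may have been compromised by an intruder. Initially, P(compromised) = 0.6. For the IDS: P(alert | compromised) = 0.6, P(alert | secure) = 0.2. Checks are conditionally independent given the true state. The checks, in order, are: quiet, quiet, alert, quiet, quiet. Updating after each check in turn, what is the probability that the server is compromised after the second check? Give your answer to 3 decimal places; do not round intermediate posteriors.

After 'quiet': P(compromised) = 0.4·0.6000 / (0.4·0.6000 + 0.8·0.4000) ≈ 0.4286
After 'quiet': P(compromised) = 0.4·0.4286 / (0.4·0.4286 + 0.8·0.5714) ≈ 0.2727

0.273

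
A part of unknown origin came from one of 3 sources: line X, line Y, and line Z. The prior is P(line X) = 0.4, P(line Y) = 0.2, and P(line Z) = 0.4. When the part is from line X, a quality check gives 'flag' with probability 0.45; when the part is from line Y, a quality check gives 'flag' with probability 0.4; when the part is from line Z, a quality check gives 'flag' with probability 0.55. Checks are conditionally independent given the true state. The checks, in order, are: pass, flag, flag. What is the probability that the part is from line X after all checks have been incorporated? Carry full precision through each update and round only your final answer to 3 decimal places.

0.377

After 'pass': normaliser = 0.55·0.4000 + 0.6·0.2000 + 0.45·0.4000; P(line X) ≈ 0.4231, P(line Y) ≈ 0.2308, P(line Z) ≈ 0.3462
After 'flag': normaliser = 0.45·0.4231 + 0.4·0.2308 + 0.55·0.3462; P(line X) ≈ 0.4024, P(line Y) ≈ 0.1951, P(line Z) ≈ 0.4024
After 'flag': normaliser = 0.45·0.4024 + 0.4·0.1951 + 0.55·0.4024; P(line X) ≈ 0.3769, P(line Y) ≈ 0.1624, P(line Z) ≈ 0.4607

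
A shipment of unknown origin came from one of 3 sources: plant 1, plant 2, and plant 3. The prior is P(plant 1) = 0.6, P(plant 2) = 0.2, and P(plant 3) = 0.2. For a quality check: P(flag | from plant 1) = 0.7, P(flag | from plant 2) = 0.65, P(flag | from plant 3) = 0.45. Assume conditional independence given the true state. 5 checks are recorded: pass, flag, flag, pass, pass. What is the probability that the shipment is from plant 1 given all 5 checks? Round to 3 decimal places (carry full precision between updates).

Apply Bayes' rule sequentially, carrying P(plant 1) forward.
After 'pass': normaliser = 0.3·0.6000 + 0.35·0.2000 + 0.55·0.2000; P(plant 1) ≈ 0.5000, P(plant 2) ≈ 0.1944, P(plant 3) ≈ 0.3056
After 'flag': normaliser = 0.7·0.5000 + 0.65·0.1944 + 0.45·0.3056; P(plant 1) ≈ 0.5701, P(plant 2) ≈ 0.2059, P(plant 3) ≈ 0.2240
After 'flag': normaliser = 0.7·0.5701 + 0.65·0.2059 + 0.45·0.2240; P(plant 1) ≈ 0.6298, P(plant 2) ≈ 0.2112, P(plant 3) ≈ 0.1591
After 'pass': normaliser = 0.3·0.6298 + 0.35·0.2112 + 0.55·0.1591; P(plant 1) ≈ 0.5393, P(plant 2) ≈ 0.2110, P(plant 3) ≈ 0.2497
After 'pass': normaliser = 0.3·0.5393 + 0.35·0.2110 + 0.55·0.2497; P(plant 1) ≈ 0.4338, P(plant 2) ≈ 0.1980, P(plant 3) ≈ 0.3682

0.434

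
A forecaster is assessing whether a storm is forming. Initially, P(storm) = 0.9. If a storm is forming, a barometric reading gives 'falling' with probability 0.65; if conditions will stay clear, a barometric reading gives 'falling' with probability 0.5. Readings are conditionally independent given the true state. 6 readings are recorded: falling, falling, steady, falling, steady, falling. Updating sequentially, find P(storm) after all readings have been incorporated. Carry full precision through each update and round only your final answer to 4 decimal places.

After 'falling': P(storm) = 0.65·0.9000 / (0.65·0.9000 + 0.5·0.1000) ≈ 0.9213
After 'falling': P(storm) = 0.65·0.9213 / (0.65·0.9213 + 0.5·0.0787) ≈ 0.9383
After 'steady': P(storm) = 0.35·0.9383 / (0.35·0.9383 + 0.5·0.0617) ≈ 0.9141
After 'falling': P(storm) = 0.65·0.9141 / (0.65·0.9141 + 0.5·0.0859) ≈ 0.9326
After 'steady': P(storm) = 0.35·0.9326 / (0.35·0.9326 + 0.5·0.0674) ≈ 0.9064
After 'falling': P(storm) = 0.65·0.9064 / (0.65·0.9064 + 0.5·0.0936) ≈ 0.9264

0.9264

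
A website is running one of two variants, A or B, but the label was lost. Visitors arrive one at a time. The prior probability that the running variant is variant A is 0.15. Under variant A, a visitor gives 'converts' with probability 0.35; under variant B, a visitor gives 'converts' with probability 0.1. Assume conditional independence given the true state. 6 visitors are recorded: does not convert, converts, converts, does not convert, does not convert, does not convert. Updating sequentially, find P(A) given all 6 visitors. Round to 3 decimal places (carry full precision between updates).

After 'does not convert': P(A) = 0.65·0.1500 / (0.65·0.1500 + 0.9·0.8500) ≈ 0.1130
After 'converts': P(A) = 0.35·0.1130 / (0.35·0.1130 + 0.1·0.8870) ≈ 0.3085
After 'converts': P(A) = 0.35·0.3085 / (0.35·0.3085 + 0.1·0.6915) ≈ 0.6096
After 'does not convert': P(A) = 0.65·0.6096 / (0.65·0.6096 + 0.9·0.3904) ≈ 0.5300
After 'does not convert': P(A) = 0.65·0.5300 / (0.65·0.5300 + 0.9·0.4700) ≈ 0.4488
After 'does not convert': P(A) = 0.65·0.4488 / (0.65·0.4488 + 0.9·0.5512) ≈ 0.3703

0.370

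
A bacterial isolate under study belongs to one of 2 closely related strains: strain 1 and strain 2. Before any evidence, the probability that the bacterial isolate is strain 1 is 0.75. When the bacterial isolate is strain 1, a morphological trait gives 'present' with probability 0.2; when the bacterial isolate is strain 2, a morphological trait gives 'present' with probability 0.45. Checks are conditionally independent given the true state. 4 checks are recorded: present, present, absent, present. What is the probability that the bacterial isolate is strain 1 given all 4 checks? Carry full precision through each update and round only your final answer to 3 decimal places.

Each posterior becomes the prior for the next update.
After 'present': P(strain 1) = 0.2·0.7500 / (0.2·0.7500 + 0.45·0.2500) ≈ 0.5714
After 'present': P(strain 1) = 0.2·0.5714 / (0.2·0.5714 + 0.45·0.4286) ≈ 0.3721
After 'absent': P(strain 1) = 0.8·0.3721 / (0.8·0.3721 + 0.55·0.6279) ≈ 0.4629
After 'present': P(strain 1) = 0.2·0.4629 / (0.2·0.4629 + 0.45·0.5371) ≈ 0.2770

0.277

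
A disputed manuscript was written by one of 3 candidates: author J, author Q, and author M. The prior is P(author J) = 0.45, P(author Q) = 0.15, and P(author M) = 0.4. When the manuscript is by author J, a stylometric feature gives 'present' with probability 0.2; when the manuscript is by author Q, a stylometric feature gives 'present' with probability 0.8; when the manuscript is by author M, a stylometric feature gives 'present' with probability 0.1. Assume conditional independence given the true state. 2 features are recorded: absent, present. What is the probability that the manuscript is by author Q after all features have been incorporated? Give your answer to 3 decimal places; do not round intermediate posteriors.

0.182

Each posterior becomes the prior for the next update.
After 'absent': normaliser = 0.8·0.4500 + 0.2·0.1500 + 0.9·0.4000; P(author J) ≈ 0.4800, P(author Q) ≈ 0.0400, P(author M) ≈ 0.4800
After 'present': normaliser = 0.2·0.4800 + 0.8·0.0400 + 0.1·0.4800; P(author J) ≈ 0.5455, P(author Q) ≈ 0.1818, P(author M) ≈ 0.2727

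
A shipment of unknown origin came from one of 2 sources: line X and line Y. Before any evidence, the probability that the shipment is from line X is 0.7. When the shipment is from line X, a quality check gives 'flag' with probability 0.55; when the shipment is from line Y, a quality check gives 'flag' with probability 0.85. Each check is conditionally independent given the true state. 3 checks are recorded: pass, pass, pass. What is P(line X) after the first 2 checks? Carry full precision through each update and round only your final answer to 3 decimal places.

0.955

Apply Bayes' rule sequentially, carrying P(line X) forward.
After 'pass': P(line X) = 0.45·0.7000 / (0.45·0.7000 + 0.15·0.3000) ≈ 0.8750
After 'pass': P(line X) = 0.45·0.8750 / (0.45·0.8750 + 0.15·0.1250) ≈ 0.9545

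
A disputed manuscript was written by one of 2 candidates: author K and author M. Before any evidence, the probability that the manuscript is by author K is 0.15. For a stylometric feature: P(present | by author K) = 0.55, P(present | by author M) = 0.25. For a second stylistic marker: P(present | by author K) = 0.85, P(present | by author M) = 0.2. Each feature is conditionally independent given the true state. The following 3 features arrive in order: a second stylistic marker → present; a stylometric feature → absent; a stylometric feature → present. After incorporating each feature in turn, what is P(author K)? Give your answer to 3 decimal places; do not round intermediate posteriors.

Apply Bayes' rule sequentially, carrying P(author K) forward.
After a second stylistic marker='present': P(author K) = 0.85·0.1500 / (0.85·0.1500 + 0.2·0.8500) ≈ 0.4286
After a stylometric feature='absent': P(author K) = 0.45·0.4286 / (0.45·0.4286 + 0.75·0.5714) ≈ 0.3103
After a stylometric feature='present': P(author K) = 0.55·0.3103 / (0.55·0.3103 + 0.25·0.6897) ≈ 0.4975

0.497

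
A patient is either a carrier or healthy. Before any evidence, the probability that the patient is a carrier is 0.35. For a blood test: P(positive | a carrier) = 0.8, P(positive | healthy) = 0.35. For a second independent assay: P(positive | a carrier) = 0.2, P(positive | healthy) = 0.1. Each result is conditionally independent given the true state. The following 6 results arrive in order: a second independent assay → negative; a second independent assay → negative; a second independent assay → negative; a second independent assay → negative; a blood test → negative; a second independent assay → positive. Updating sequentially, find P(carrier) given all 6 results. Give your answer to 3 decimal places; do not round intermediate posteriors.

0.171

After a second independent assay='negative': P(carrier) = 0.8·0.3500 / (0.8·0.3500 + 0.9·0.6500) ≈ 0.3237
After a second independent assay='negative': P(carrier) = 0.8·0.3237 / (0.8·0.3237 + 0.9·0.6763) ≈ 0.2985
After a second independent assay='negative': P(carrier) = 0.8·0.2985 / (0.8·0.2985 + 0.9·0.7015) ≈ 0.2744
After a second independent assay='negative': P(carrier) = 0.8·0.2744 / (0.8·0.2744 + 0.9·0.7256) ≈ 0.2516
After a blood test='negative': P(carrier) = 0.2·0.2516 / (0.2·0.2516 + 0.65·0.7484) ≈ 0.0937
After a second independent assay='positive': P(carrier) = 0.2·0.0937 / (0.2·0.0937 + 0.1·0.9063) ≈ 0.1714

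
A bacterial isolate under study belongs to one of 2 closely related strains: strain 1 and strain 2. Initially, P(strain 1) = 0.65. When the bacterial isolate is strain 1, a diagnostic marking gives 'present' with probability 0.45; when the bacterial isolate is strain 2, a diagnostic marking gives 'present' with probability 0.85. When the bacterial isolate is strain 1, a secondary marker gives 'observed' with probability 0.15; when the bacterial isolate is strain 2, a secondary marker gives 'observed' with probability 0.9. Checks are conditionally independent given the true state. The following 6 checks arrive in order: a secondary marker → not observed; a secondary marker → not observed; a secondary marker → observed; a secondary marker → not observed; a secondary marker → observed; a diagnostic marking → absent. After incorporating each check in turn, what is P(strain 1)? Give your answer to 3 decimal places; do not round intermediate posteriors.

After a secondary marker='not observed': P(strain 1) = 0.85·0.6500 / (0.85·0.6500 + 0.1·0.3500) ≈ 0.9404
After a secondary marker='not observed': P(strain 1) = 0.85·0.9404 / (0.85·0.9404 + 0.1·0.0596) ≈ 0.9926
After a secondary marker='observed': P(strain 1) = 0.15·0.9926 / (0.15·0.9926 + 0.9·0.0074) ≈ 0.9572
After a secondary marker='not observed': P(strain 1) = 0.85·0.9572 / (0.85·0.9572 + 0.1·0.0428) ≈ 0.9948
After a secondary marker='observed': P(strain 1) = 0.15·0.9948 / (0.15·0.9948 + 0.9·0.0052) ≈ 0.9694
After a diagnostic marking='absent': P(strain 1) = 0.55·0.9694 / (0.55·0.9694 + 0.15·0.0306) ≈ 0.9915

0.991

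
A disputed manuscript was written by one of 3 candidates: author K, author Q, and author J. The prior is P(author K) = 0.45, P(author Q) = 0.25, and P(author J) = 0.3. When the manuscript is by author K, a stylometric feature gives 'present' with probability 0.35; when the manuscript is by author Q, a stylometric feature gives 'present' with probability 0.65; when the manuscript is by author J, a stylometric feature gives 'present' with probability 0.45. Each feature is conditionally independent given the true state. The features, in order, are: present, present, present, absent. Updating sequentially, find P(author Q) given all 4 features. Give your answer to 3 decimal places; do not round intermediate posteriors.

0.466

After 'present': normaliser = 0.35·0.4500 + 0.65·0.2500 + 0.45·0.3000; P(author K) ≈ 0.3462, P(author Q) ≈ 0.3571, P(author J) ≈ 0.2967
After 'present': normaliser = 0.35·0.3462 + 0.65·0.3571 + 0.45·0.2967; P(author K) ≈ 0.2489, P(author Q) ≈ 0.4769, P(author J) ≈ 0.2743
After 'present': normaliser = 0.35·0.2489 + 0.65·0.4769 + 0.45·0.2743; P(author K) ≈ 0.1674, P(author Q) ≈ 0.5955, P(author J) ≈ 0.2371
After 'absent': normaliser = 0.65·0.1674 + 0.35·0.5955 + 0.55·0.2371; P(author K) ≈ 0.2430, P(author Q) ≈ 0.4656, P(author J) ≈ 0.2914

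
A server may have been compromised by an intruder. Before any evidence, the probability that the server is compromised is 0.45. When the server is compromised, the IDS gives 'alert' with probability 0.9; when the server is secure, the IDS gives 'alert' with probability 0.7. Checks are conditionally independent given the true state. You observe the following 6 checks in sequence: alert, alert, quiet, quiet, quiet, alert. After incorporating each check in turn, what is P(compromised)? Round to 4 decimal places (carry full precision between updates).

0.0605

After 'alert': P(compromised) = 0.9·0.4500 / (0.9·0.4500 + 0.7·0.5500) ≈ 0.5127
After 'alert': P(compromised) = 0.9·0.5127 / (0.9·0.5127 + 0.7·0.4873) ≈ 0.5749
After 'quiet': P(compromised) = 0.1·0.5749 / (0.1·0.5749 + 0.3·0.4251) ≈ 0.3107
After 'quiet': P(compromised) = 0.1·0.3107 / (0.1·0.3107 + 0.3·0.6893) ≈ 0.1306
After 'quiet': P(compromised) = 0.1·0.1306 / (0.1·0.1306 + 0.3·0.8694) ≈ 0.0477
After 'alert': P(compromised) = 0.9·0.0477 / (0.9·0.0477 + 0.7·0.9523) ≈ 0.0605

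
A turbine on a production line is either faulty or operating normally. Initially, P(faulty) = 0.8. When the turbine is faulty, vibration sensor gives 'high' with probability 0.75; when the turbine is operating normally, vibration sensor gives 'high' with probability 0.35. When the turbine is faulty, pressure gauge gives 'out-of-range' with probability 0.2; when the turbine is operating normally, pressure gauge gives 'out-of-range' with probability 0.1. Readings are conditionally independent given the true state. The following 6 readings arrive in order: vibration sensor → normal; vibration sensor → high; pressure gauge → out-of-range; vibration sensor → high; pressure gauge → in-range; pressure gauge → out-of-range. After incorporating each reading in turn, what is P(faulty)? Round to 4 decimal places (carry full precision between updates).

After vibration sensor='normal': P(faulty) = 0.25·0.8000 / (0.25·0.8000 + 0.65·0.2000) ≈ 0.6061
After vibration sensor='high': P(faulty) = 0.75·0.6061 / (0.75·0.6061 + 0.35·0.3939) ≈ 0.7673
After pressure gauge='out-of-range': P(faulty) = 0.2·0.7673 / (0.2·0.7673 + 0.1·0.2327) ≈ 0.8683
After vibration sensor='high': P(faulty) = 0.75·0.8683 / (0.75·0.8683 + 0.35·0.1317) ≈ 0.9339
After pressure gauge='in-range': P(faulty) = 0.8·0.9339 / (0.8·0.9339 + 0.9·0.0661) ≈ 0.9262
After pressure gauge='out-of-range': P(faulty) = 0.2·0.9262 / (0.2·0.9262 + 0.1·0.0738) ≈ 0.9617

0.9617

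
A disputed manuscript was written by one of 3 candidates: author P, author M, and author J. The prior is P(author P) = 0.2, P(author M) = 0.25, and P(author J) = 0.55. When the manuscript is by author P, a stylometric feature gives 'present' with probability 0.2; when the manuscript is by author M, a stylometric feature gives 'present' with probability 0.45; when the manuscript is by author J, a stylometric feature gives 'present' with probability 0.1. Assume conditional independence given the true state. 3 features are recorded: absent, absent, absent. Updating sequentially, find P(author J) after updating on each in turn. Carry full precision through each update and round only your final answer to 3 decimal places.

0.736

After 'absent': normaliser = 0.8·0.2000 + 0.55·0.2500 + 0.9·0.5500; P(author P) ≈ 0.2019, P(author M) ≈ 0.1735, P(author J) ≈ 0.6246
After 'absent': normaliser = 0.8·0.2019 + 0.55·0.1735 + 0.9·0.6246; P(author P) ≈ 0.1972, P(author M) ≈ 0.1165, P(author J) ≈ 0.6863
After 'absent': normaliser = 0.8·0.1972 + 0.55·0.1165 + 0.9·0.6863; P(author P) ≈ 0.1879, P(author M) ≈ 0.0763, P(author J) ≈ 0.7358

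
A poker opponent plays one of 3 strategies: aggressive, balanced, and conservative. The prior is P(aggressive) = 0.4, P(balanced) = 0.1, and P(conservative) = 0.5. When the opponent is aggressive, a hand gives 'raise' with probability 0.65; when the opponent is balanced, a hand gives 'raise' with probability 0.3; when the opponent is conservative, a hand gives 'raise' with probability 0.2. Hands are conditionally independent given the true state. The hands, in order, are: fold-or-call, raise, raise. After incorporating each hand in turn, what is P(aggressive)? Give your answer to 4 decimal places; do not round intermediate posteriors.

0.7262

After 'fold-or-call': normaliser = 0.35·0.4000 + 0.7·0.1000 + 0.8·0.5000; P(aggressive) ≈ 0.2295, P(balanced) ≈ 0.1148, P(conservative) ≈ 0.6557
After 'raise': normaliser = 0.65·0.2295 + 0.3·0.1148 + 0.2·0.6557; P(aggressive) ≈ 0.4740, P(balanced) ≈ 0.1094, P(conservative) ≈ 0.4167
After 'raise': normaliser = 0.65·0.4740 + 0.3·0.1094 + 0.2·0.4167; P(aggressive) ≈ 0.7262, P(balanced) ≈ 0.0773, P(conservative) ≈ 0.1964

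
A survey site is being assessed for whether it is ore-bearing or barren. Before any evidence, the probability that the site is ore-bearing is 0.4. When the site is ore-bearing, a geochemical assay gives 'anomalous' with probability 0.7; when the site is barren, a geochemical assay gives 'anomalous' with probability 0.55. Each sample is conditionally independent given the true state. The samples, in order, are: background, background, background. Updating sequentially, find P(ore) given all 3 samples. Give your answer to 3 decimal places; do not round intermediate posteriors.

After 'background': P(ore) = 0.3·0.4000 / (0.3·0.4000 + 0.45·0.6000) ≈ 0.3077
After 'background': P(ore) = 0.3·0.3077 / (0.3·0.3077 + 0.45·0.6923) ≈ 0.2286
After 'background': P(ore) = 0.3·0.2286 / (0.3·0.2286 + 0.45·0.7714) ≈ 0.1649

0.165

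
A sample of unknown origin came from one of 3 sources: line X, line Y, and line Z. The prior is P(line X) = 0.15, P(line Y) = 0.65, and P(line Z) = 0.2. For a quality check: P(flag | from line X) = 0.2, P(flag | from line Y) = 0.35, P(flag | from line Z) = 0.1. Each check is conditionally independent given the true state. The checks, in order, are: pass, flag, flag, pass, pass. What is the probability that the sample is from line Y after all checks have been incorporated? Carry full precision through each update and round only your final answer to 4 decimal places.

After 'pass': normaliser = 0.8·0.1500 + 0.65·0.6500 + 0.9·0.2000; P(line X) ≈ 0.1661, P(line Y) ≈ 0.5848, P(line Z) ≈ 0.2491
After 'flag': normaliser = 0.2·0.1661 + 0.35·0.5848 + 0.1·0.2491; P(line X) ≈ 0.1264, P(line Y) ≈ 0.7788, P(line Z) ≈ 0.0948
After 'flag': normaliser = 0.2·0.1264 + 0.35·0.7788 + 0.1·0.0948; P(line X) ≈ 0.0823, P(line Y) ≈ 0.8869, P(line Z) ≈ 0.0308
After 'pass': normaliser = 0.8·0.0823 + 0.65·0.8869 + 0.9·0.0308; P(line X) ≈ 0.0982, P(line Y) ≈ 0.8604, P(line Z) ≈ 0.0414
After 'pass': normaliser = 0.8·0.0982 + 0.65·0.8604 + 0.9·0.0414; P(line X) ≈ 0.1164, P(line Y) ≈ 0.8284, P(line Z) ≈ 0.0552

0.8284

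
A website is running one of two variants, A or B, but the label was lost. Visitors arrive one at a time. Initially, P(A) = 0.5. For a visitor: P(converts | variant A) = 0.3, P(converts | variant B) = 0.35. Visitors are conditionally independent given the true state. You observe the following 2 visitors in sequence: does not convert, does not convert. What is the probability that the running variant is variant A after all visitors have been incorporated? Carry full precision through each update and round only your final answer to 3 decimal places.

0.537

Each posterior becomes the prior for the next update.
After 'does not convert': P(A) = 0.7·0.5000 / (0.7·0.5000 + 0.65·0.5000) ≈ 0.5185
After 'does not convert': P(A) = 0.7·0.5185 / (0.7·0.5185 + 0.65·0.4815) ≈ 0.5370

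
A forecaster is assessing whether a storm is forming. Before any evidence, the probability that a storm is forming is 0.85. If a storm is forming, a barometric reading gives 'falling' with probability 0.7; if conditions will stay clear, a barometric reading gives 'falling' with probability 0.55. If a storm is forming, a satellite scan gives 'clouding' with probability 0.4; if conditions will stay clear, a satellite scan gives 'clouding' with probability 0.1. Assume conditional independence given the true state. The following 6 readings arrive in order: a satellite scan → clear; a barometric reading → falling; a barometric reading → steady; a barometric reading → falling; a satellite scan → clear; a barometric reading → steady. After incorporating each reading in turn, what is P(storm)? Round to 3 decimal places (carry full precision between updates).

After a satellite scan='clear': P(storm) = 0.6·0.8500 / (0.6·0.8500 + 0.9·0.1500) ≈ 0.7907
After a barometric reading='falling': P(storm) = 0.7·0.7907 / (0.7·0.7907 + 0.55·0.2093) ≈ 0.8278
After a barometric reading='steady': P(storm) = 0.3·0.8278 / (0.3·0.8278 + 0.45·0.1722) ≈ 0.7622
After a barometric reading='falling': P(storm) = 0.7·0.7622 / (0.7·0.7622 + 0.55·0.2378) ≈ 0.8031
After a satellite scan='clear': P(storm) = 0.6·0.8031 / (0.6·0.8031 + 0.9·0.1969) ≈ 0.7312
After a barometric reading='steady': P(storm) = 0.3·0.7312 / (0.3·0.7312 + 0.45·0.2688) ≈ 0.6445

0.645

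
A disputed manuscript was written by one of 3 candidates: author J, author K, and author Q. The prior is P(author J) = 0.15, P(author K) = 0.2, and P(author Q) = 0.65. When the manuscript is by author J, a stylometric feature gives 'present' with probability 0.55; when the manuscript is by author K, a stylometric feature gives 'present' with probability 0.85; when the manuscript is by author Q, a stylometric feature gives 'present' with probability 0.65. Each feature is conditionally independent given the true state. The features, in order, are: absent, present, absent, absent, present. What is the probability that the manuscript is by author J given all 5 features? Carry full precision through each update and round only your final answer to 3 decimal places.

0.252

Apply Bayes' rule sequentially, carrying P(author J) forward.
After 'absent': normaliser = 0.45·0.1500 + 0.15·0.2000 + 0.35·0.6500; P(author J) ≈ 0.2077, P(author K) ≈ 0.0923, P(author Q) ≈ 0.7000
After 'present': normaliser = 0.55·0.2077 + 0.85·0.0923 + 0.65·0.7000; P(author J) ≈ 0.1764, P(author K) ≈ 0.1211, P(author Q) ≈ 0.7025
After 'absent': normaliser = 0.45·0.1764 + 0.15·0.1211 + 0.35·0.7025; P(author J) ≈ 0.2311, P(author K) ≈ 0.0529, P(author Q) ≈ 0.7160
After 'absent': normaliser = 0.45·0.2311 + 0.15·0.0529 + 0.35·0.7160; P(author J) ≈ 0.2869, P(author K) ≈ 0.0219, P(author Q) ≈ 0.6912
After 'present': normaliser = 0.55·0.2869 + 0.85·0.0219 + 0.65·0.6912; P(author J) ≈ 0.2522, P(author K) ≈ 0.0297, P(author Q) ≈ 0.7181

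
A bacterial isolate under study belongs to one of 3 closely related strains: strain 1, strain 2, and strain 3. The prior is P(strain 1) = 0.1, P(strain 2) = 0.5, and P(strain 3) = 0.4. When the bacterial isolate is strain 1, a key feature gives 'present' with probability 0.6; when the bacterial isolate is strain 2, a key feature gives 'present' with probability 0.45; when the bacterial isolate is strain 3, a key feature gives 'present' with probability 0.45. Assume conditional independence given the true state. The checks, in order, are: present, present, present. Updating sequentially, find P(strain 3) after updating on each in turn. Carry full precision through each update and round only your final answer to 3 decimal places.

0.352

After 'present': normaliser = 0.6·0.1000 + 0.45·0.5000 + 0.45·0.4000; P(strain 1) ≈ 0.1290, P(strain 2) ≈ 0.4839, P(strain 3) ≈ 0.3871
After 'present': normaliser = 0.6·0.1290 + 0.45·0.4839 + 0.45·0.3871; P(strain 1) ≈ 0.1649, P(strain 2) ≈ 0.4639, P(strain 3) ≈ 0.3711
After 'present': normaliser = 0.6·0.1649 + 0.45·0.4639 + 0.45·0.3711; P(strain 1) ≈ 0.2085, P(strain 2) ≈ 0.4397, P(strain 3) ≈ 0.3518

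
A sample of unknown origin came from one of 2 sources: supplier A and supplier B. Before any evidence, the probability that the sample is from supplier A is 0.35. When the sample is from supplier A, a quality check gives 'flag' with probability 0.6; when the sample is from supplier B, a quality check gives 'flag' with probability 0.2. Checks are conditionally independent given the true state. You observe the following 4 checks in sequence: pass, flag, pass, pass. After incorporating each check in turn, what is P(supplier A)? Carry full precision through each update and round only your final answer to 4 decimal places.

After 'pass': P(supplier A) = 0.4·0.3500 / (0.4·0.3500 + 0.8·0.6500) ≈ 0.2121
After 'flag': P(supplier A) = 0.6·0.2121 / (0.6·0.2121 + 0.2·0.7879) ≈ 0.4468
After 'pass': P(supplier A) = 0.4·0.4468 / (0.4·0.4468 + 0.8·0.5532) ≈ 0.2877
After 'pass': P(supplier A) = 0.4·0.2877 / (0.4·0.2877 + 0.8·0.7123) ≈ 0.1680

0.1680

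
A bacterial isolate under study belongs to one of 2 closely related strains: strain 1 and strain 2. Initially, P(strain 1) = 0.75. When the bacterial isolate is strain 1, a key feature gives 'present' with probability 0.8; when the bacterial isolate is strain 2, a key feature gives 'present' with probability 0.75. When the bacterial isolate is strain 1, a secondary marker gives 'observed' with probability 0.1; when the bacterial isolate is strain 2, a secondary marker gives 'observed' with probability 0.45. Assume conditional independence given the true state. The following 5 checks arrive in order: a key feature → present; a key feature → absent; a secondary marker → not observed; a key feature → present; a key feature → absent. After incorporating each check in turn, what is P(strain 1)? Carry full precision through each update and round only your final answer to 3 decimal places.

Each posterior becomes the prior for the next update.
After a key feature='present': P(strain 1) = 0.8·0.7500 / (0.8·0.7500 + 0.75·0.2500) ≈ 0.7619
After a key feature='absent': P(strain 1) = 0.2·0.7619 / (0.2·0.7619 + 0.25·0.2381) ≈ 0.7191
After a secondary marker='not observed': P(strain 1) = 0.9·0.7191 / (0.9·0.7191 + 0.55·0.2809) ≈ 0.8073
After a key feature='present': P(strain 1) = 0.8·0.8073 / (0.8·0.8073 + 0.75·0.1927) ≈ 0.8171
After a key feature='absent': P(strain 1) = 0.2·0.8171 / (0.2·0.8171 + 0.25·0.1829) ≈ 0.7814

0.781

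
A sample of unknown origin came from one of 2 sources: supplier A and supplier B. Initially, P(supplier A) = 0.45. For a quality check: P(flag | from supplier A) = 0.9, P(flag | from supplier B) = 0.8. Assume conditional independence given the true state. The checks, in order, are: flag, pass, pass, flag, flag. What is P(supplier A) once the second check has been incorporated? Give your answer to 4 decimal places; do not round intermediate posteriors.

After 'flag': P(supplier A) = 0.9·0.4500 / (0.9·0.4500 + 0.8·0.5500) ≈ 0.4793
After 'pass': P(supplier A) = 0.1·0.4793 / (0.1·0.4793 + 0.2·0.5207) ≈ 0.3152

0.3152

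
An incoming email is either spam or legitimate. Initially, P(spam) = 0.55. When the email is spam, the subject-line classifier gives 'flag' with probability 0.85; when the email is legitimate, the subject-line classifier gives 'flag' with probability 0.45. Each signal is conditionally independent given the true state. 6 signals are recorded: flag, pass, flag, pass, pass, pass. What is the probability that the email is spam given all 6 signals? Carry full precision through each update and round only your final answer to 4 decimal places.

0.0236

After 'flag': P(spam) = 0.85·0.5500 / (0.85·0.5500 + 0.45·0.4500) ≈ 0.6978
After 'pass': P(spam) = 0.15·0.6978 / (0.15·0.6978 + 0.55·0.3022) ≈ 0.3864
After 'flag': P(spam) = 0.85·0.3864 / (0.85·0.3864 + 0.45·0.6136) ≈ 0.5432
After 'pass': P(spam) = 0.15·0.5432 / (0.15·0.5432 + 0.55·0.4568) ≈ 0.2449
After 'pass': P(spam) = 0.15·0.2449 / (0.15·0.2449 + 0.55·0.7551) ≈ 0.0813
After 'pass': P(spam) = 0.15·0.0813 / (0.15·0.0813 + 0.55·0.9187) ≈ 0.0236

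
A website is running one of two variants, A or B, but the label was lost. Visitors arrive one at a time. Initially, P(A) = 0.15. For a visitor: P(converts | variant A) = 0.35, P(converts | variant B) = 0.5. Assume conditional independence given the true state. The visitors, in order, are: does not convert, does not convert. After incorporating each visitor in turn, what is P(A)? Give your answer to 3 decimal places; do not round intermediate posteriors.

0.230

After 'does not convert': P(A) = 0.65·0.1500 / (0.65·0.1500 + 0.5·0.8500) ≈ 0.1866
After 'does not convert': P(A) = 0.65·0.1866 / (0.65·0.1866 + 0.5·0.8134) ≈ 0.2297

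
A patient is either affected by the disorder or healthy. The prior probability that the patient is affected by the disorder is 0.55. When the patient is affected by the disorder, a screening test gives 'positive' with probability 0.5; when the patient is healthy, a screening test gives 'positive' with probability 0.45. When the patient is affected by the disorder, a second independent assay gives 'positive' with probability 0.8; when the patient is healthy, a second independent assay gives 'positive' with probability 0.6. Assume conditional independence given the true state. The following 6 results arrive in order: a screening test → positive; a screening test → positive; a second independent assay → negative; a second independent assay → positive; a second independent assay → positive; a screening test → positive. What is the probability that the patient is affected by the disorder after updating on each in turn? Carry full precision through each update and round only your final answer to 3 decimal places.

After a screening test='positive': P(affected) = 0.5·0.5500 / (0.5·0.5500 + 0.45·0.4500) ≈ 0.5759
After a screening test='positive': P(affected) = 0.5·0.5759 / (0.5·0.5759 + 0.45·0.4241) ≈ 0.6014
After a second independent assay='negative': P(affected) = 0.2·0.6014 / (0.2·0.6014 + 0.4·0.3986) ≈ 0.4300
After a second independent assay='positive': P(affected) = 0.8·0.4300 / (0.8·0.4300 + 0.6·0.5700) ≈ 0.5015
After a second independent assay='positive': P(affected) = 0.8·0.5015 / (0.8·0.5015 + 0.6·0.4985) ≈ 0.5729
After a screening test='positive': P(affected) = 0.5·0.5729 / (0.5·0.5729 + 0.45·0.4271) ≈ 0.5984

0.598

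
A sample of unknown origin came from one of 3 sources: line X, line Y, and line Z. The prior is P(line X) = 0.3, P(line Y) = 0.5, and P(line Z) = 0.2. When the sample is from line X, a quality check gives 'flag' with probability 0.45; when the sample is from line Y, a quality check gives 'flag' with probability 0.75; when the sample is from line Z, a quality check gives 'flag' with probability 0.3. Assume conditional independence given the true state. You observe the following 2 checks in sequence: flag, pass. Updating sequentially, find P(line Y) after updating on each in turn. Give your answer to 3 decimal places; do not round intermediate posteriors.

After 'flag': normaliser = 0.45·0.3000 + 0.75·0.5000 + 0.3·0.2000; P(line X) ≈ 0.2368, P(line Y) ≈ 0.6579, P(line Z) ≈ 0.1053
After 'pass': normaliser = 0.55·0.2368 + 0.25·0.6579 + 0.7·0.1053; P(line X) ≈ 0.3536, P(line Y) ≈ 0.4464, P(line Z) ≈ 0.2000

0.446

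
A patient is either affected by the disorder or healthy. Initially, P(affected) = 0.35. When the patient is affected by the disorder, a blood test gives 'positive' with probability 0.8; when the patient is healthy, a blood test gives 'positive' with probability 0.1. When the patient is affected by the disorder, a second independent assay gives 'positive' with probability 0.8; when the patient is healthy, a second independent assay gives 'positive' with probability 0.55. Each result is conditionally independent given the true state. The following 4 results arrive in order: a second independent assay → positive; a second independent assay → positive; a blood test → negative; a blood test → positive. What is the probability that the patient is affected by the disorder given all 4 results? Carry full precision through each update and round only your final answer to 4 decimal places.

After a second independent assay='positive': P(affected) = 0.8·0.3500 / (0.8·0.3500 + 0.55·0.6500) ≈ 0.4392
After a second independent assay='positive': P(affected) = 0.8·0.4392 / (0.8·0.4392 + 0.55·0.5608) ≈ 0.5325
After a blood test='negative': P(affected) = 0.2·0.5325 / (0.2·0.5325 + 0.9·0.4675) ≈ 0.2020
After a blood test='positive': P(affected) = 0.8·0.2020 / (0.8·0.2020 + 0.1·0.7980) ≈ 0.6695

0.6695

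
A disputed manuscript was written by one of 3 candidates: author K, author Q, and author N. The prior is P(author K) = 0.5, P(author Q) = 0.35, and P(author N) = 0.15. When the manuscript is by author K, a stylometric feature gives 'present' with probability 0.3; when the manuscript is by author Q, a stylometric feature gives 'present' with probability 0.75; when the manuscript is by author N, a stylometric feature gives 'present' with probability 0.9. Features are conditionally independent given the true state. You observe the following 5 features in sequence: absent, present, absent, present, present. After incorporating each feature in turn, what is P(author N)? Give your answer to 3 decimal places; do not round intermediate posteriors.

After 'absent': normaliser = 0.7·0.5000 + 0.25·0.3500 + 0.1·0.1500; P(author K) ≈ 0.7735, P(author Q) ≈ 0.1934, P(author N) ≈ 0.0331
After 'present': normaliser = 0.3·0.7735 + 0.75·0.1934 + 0.9·0.0331; P(author K) ≈ 0.5703, P(author Q) ≈ 0.3564, P(author N) ≈ 0.0733
After 'absent': normaliser = 0.7·0.5703 + 0.25·0.3564 + 0.1·0.0733; P(author K) ≈ 0.8054, P(author Q) ≈ 0.1798, P(author N) ≈ 0.0148
After 'present': normaliser = 0.3·0.8054 + 0.75·0.1798 + 0.9·0.0148; P(author K) ≈ 0.6199, P(author Q) ≈ 0.3459, P(author N) ≈ 0.0342
After 'present': normaliser = 0.3·0.6199 + 0.75·0.3459 + 0.9·0.0342; P(author K) ≈ 0.3906, P(author Q) ≈ 0.5449, P(author N) ≈ 0.0646

0.065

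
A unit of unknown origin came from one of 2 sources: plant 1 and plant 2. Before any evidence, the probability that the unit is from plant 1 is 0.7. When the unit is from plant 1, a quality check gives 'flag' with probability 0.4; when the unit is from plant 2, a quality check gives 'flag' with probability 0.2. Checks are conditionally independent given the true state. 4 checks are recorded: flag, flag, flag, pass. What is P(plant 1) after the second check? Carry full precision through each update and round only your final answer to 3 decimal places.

After 'flag': P(plant 1) = 0.4·0.7000 / (0.4·0.7000 + 0.2·0.3000) ≈ 0.8235
After 'flag': P(plant 1) = 0.4·0.8235 / (0.4·0.8235 + 0.2·0.1765) ≈ 0.9032

0.903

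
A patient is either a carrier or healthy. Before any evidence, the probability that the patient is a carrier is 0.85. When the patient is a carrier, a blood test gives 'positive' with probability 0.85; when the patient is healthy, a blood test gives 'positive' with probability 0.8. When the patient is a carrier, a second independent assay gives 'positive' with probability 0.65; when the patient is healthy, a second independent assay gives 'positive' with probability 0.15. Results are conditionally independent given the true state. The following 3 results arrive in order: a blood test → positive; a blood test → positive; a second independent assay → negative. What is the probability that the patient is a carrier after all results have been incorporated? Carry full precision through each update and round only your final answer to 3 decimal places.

Apply Bayes' rule sequentially, carrying P(carrier) forward.
After a blood test='positive': P(carrier) = 0.85·0.8500 / (0.85·0.8500 + 0.8·0.1500) ≈ 0.8576
After a blood test='positive': P(carrier) = 0.85·0.8576 / (0.85·0.8576 + 0.8·0.1424) ≈ 0.8648
After a second independent assay='negative': P(carrier) = 0.35·0.8648 / (0.35·0.8648 + 0.85·0.1352) ≈ 0.7248

0.725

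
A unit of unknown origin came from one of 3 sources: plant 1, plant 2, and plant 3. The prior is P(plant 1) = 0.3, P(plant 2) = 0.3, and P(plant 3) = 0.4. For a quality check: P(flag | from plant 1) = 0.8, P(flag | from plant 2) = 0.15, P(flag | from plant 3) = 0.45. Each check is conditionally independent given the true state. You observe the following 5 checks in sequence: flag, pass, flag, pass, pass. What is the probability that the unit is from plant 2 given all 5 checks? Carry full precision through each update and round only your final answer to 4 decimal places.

After 'flag': normaliser = 0.8·0.3000 + 0.15·0.3000 + 0.45·0.4000; P(plant 1) ≈ 0.5161, P(plant 2) ≈ 0.0968, P(plant 3) ≈ 0.3871
After 'pass': normaliser = 0.2·0.5161 + 0.85·0.0968 + 0.55·0.3871; P(plant 1) ≈ 0.2591, P(plant 2) ≈ 0.2065, P(plant 3) ≈ 0.5344
After 'flag': normaliser = 0.8·0.2591 + 0.15·0.2065 + 0.45·0.5344; P(plant 1) ≈ 0.4330, P(plant 2) ≈ 0.0647, P(plant 3) ≈ 0.5023
After 'pass': normaliser = 0.2·0.4330 + 0.85·0.0647 + 0.55·0.5023; P(plant 1) ≈ 0.2072, P(plant 2) ≈ 0.1316, P(plant 3) ≈ 0.6612
After 'pass': normaliser = 0.2·0.2072 + 0.85·0.1316 + 0.55·0.6612; P(plant 1) ≈ 0.0802, P(plant 2) ≈ 0.2164, P(plant 3) ≈ 0.7034

0.2164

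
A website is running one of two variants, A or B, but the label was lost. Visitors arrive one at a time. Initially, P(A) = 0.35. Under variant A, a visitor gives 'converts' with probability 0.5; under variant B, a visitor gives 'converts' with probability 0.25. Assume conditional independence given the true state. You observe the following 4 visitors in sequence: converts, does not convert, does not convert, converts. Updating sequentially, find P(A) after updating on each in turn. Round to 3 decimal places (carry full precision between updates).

0.489

Each posterior becomes the prior for the next update.
After 'converts': P(A) = 0.5·0.3500 / (0.5·0.3500 + 0.25·0.6500) ≈ 0.5185
After 'does not convert': P(A) = 0.5·0.5185 / (0.5·0.5185 + 0.75·0.4815) ≈ 0.4179
After 'does not convert': P(A) = 0.5·0.4179 / (0.5·0.4179 + 0.75·0.5821) ≈ 0.3237
After 'converts': P(A) = 0.5·0.3237 / (0.5·0.3237 + 0.25·0.6763) ≈ 0.4891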